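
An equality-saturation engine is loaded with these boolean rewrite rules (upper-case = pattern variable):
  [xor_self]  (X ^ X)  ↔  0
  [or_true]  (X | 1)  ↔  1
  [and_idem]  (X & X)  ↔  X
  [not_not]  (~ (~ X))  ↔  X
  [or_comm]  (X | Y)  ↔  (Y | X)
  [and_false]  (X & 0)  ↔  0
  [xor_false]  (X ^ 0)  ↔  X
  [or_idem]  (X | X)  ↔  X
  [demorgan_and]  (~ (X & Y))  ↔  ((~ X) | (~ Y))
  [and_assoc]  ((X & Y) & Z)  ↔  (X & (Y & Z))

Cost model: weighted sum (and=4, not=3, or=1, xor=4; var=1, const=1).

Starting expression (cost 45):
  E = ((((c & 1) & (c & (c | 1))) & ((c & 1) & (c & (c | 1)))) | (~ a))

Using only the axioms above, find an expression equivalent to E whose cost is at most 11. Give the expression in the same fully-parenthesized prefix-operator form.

((c & 1) | (~ a))   [cost 11]

1. [and_idem →] (((c & 1) & (c & (c | 1))) & ((c & 1) & (c & (c | 1))))  →  ((c & 1) & (c & (c | 1)));  E = (((c & 1) & (c & (c | 1))) | (~ a))
2. [or_true →] (c | 1)  →  1;  E = (((c & 1) & (c & 1)) | (~ a))
3. [and_idem →] ((c & 1) & (c & 1))  →  (c & 1);  cost 11 ≤ 11, done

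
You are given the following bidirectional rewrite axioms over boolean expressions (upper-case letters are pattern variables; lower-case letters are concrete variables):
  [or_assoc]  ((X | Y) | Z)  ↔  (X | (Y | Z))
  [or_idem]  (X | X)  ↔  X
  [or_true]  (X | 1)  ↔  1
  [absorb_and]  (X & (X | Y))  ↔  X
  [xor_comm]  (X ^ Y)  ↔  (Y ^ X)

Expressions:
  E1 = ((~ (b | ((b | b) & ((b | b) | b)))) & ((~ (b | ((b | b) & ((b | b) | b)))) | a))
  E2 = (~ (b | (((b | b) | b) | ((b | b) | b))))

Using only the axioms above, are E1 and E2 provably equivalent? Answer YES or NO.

YES

(1) ((~ (b | ((b | b) & ((b | b) | b)))) & ((~ (b | ((b | b) & ((b | b) | b)))) | a))  =[absorb_and →]=  (~ (b | ((b | b) & ((b | b) | b))))
(2) ((b | b) & ((b | b) | b))  =[absorb_and →]=  (b | b)    ⊢ (~ (b | (b | b)))
(3) b  =[or_idem ←]=  (b | b)    ⊢ (~ (b | ((b | b) | b)))
(4) ((b | b) | b)  =[or_idem ←]=  (((b | b) | b) | ((b | b) | b))    ⊢ E2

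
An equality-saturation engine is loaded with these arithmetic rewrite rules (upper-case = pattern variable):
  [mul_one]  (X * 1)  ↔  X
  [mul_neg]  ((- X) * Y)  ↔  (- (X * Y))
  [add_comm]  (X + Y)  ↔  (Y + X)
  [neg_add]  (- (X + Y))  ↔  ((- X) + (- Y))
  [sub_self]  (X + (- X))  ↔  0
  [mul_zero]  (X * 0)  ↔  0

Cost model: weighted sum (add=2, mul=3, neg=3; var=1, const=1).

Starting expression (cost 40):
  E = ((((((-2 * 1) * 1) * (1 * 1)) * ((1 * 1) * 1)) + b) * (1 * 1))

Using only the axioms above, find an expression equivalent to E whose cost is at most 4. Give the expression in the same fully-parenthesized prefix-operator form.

1. [mul_one →] ((-2 * 1) * 1)  →  (-2 * 1);  E = (((((-2 * 1) * (1 * 1)) * ((1 * 1) * 1)) + b) * (1 * 1))
2. [mul_one →] (1 * 1)  →  1;  E = (((((-2 * 1) * (1 * 1)) * ((1 * 1) * 1)) + b) * 1)
3. [mul_one →] (1 * 1)  →  1;  E = (((((-2 * 1) * 1) * ((1 * 1) * 1)) + b) * 1)
4. [mul_one →] (-2 * 1)  →  -2;  E = ((((-2 * 1) * ((1 * 1) * 1)) + b) * 1)
5. [mul_one →] ((1 * 1) * 1)  →  (1 * 1);  E = ((((-2 * 1) * (1 * 1)) + b) * 1)
6. [add_comm →] (((-2 * 1) * (1 * 1)) + b)  →  (b + ((-2 * 1) * (1 * 1)));  E = ((b + ((-2 * 1) * (1 * 1))) * 1)
7. [mul_one →] ((b + ((-2 * 1) * (1 * 1))) * 1)  →  (b + ((-2 * 1) * (1 * 1)))
8. [mul_one →] (-2 * 1)  →  -2;  E = (b + (-2 * (1 * 1)))
9. [mul_one →] (1 * 1)  →  1;  E = (b + (-2 * 1))
10. [mul_one →] (-2 * 1)  →  -2;  cost 4 ≤ 4, done

(b + -2)   [cost 4]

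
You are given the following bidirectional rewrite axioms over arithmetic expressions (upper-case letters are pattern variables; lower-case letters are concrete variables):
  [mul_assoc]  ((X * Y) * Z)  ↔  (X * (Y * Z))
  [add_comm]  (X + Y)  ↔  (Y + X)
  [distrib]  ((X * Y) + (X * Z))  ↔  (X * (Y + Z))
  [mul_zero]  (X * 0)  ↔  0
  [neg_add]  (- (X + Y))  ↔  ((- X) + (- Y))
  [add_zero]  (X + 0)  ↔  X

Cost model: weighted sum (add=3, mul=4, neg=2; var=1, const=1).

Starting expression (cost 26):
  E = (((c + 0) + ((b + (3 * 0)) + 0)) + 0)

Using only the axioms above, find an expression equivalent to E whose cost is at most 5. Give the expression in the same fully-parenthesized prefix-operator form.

(c + b)   [cost 5]

(1) (((c + 0) + ((b + (3 * 0)) + 0)) + 0)  =[add_zero →]=  ((c + 0) + ((b + (3 * 0)) + 0))
(2) (3 * 0)  =[mul_zero →]=  0    ⊢ ((c + 0) + ((b + 0) + 0))
(3) (c + 0)  =[add_zero →]=  c    ⊢ (c + ((b + 0) + 0))
(4) (b + 0)  =[add_zero →]=  b    ⊢ (c + (b + 0))
(5) (b + 0)  =[add_zero →]=  b    ⊢ cost 5, within 5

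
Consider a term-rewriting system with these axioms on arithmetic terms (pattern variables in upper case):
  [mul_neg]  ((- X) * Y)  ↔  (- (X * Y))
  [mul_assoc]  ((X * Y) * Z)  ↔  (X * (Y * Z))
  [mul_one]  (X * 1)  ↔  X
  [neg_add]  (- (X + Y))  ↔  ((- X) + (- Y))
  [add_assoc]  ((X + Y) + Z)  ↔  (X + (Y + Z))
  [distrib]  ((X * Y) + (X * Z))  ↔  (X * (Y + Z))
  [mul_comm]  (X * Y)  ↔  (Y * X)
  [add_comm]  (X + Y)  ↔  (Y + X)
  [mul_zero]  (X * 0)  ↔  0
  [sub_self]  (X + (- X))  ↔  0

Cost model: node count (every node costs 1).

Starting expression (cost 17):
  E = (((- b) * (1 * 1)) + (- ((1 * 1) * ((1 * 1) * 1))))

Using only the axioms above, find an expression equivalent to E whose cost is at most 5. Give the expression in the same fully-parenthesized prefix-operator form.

((- b) + (- 1))   [cost 5]

(1) (1 * 1)  =[mul_one →]=  1    ⊢ (((- b) * (1 * 1)) + (- ((1 * 1) * (1 * 1))))
(2) (1 * 1)  =[mul_one →]=  1    ⊢ (((- b) * (1 * 1)) + (- ((1 * 1) * 1)))
(3) (1 * 1)  =[mul_one →]=  1    ⊢ (((- b) * (1 * 1)) + (- (1 * 1)))
(4) (1 * 1)  =[mul_one →]=  1    ⊢ (((- b) * 1) + (- (1 * 1)))
(5) (1 * 1)  =[mul_one →]=  1    ⊢ (((- b) * 1) + (- 1))
(6) ((- b) * 1)  =[mul_one →]=  (- b)    ⊢ cost 5, within 5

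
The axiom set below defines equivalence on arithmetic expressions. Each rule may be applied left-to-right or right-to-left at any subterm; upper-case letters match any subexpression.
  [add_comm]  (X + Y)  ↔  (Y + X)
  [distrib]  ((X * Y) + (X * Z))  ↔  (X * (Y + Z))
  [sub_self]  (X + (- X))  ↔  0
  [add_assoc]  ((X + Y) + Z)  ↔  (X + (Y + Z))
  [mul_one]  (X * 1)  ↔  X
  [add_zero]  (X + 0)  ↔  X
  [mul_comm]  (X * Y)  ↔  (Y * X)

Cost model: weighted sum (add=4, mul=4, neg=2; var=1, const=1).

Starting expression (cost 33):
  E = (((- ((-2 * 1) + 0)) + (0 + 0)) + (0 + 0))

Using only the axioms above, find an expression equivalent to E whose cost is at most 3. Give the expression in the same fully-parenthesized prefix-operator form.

(- -2)   [cost 3]

(1) (-2 * 1)  =[mul_one →]=  -2    ⊢ (((- (-2 + 0)) + (0 + 0)) + (0 + 0))
(2) (0 + 0)  =[add_zero →]=  0    ⊢ (((- (-2 + 0)) + 0) + (0 + 0))
(3) (-2 + 0)  =[add_zero →]=  -2    ⊢ (((- -2) + 0) + (0 + 0))
(4) (0 + 0)  =[add_zero →]=  0    ⊢ (((- -2) + 0) + 0)
(5) ((- -2) + 0)  =[add_zero →]=  (- -2)    ⊢ ((- -2) + 0)
(6) ((- -2) + 0)  =[add_zero →]=  (- -2)    ⊢ cost 3, within 3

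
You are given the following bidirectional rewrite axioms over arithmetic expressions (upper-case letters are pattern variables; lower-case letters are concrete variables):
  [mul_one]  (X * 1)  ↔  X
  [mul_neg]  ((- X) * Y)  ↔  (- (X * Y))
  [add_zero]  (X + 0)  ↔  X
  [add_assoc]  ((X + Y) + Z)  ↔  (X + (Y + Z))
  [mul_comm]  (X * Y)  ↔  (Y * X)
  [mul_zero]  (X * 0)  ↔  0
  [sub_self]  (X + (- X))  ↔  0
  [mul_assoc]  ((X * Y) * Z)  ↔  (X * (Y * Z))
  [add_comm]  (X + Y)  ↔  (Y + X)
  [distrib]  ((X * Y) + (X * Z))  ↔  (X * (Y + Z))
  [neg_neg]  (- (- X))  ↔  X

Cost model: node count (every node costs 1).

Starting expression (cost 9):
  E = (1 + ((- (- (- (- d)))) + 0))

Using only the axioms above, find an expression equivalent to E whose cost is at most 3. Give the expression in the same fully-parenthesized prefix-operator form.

(d + 1)   [cost 3]

step 1: add_zero (→) rewrites ((- (- (- (- d)))) + 0) into (- (- (- (- d)))), now (1 + (- (- (- (- d)))))
step 2: neg_neg (→) rewrites (- (- (- d))) into (- d), now (1 + (- (- d)))
step 3: add_comm (→) rewrites (1 + (- (- d))) into ((- (- d)) + 1)
step 4: neg_neg (→) rewrites (- (- d)) into d, reaching cost 3 (bound 3)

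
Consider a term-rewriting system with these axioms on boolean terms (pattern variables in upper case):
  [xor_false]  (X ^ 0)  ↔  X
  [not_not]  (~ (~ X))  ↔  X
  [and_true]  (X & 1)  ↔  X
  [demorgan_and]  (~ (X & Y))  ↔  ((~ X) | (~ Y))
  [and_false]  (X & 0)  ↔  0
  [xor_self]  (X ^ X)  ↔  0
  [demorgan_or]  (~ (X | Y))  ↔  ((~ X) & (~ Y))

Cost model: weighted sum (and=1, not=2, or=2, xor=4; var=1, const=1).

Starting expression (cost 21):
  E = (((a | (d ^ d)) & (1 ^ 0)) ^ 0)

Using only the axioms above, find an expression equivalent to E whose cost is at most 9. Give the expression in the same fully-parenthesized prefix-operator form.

(a | (d ^ d))   [cost 9]

step 1: xor_false (→) rewrites (((a | (d ^ d)) & (1 ^ 0)) ^ 0) into ((a | (d ^ d)) & (1 ^ 0))
step 2: xor_false (→) rewrites (1 ^ 0) into 1, now ((a | (d ^ d)) & 1)
step 3: and_true (→) rewrites ((a | (d ^ d)) & 1) into (a | (d ^ d)), reaching cost 9 (bound 9)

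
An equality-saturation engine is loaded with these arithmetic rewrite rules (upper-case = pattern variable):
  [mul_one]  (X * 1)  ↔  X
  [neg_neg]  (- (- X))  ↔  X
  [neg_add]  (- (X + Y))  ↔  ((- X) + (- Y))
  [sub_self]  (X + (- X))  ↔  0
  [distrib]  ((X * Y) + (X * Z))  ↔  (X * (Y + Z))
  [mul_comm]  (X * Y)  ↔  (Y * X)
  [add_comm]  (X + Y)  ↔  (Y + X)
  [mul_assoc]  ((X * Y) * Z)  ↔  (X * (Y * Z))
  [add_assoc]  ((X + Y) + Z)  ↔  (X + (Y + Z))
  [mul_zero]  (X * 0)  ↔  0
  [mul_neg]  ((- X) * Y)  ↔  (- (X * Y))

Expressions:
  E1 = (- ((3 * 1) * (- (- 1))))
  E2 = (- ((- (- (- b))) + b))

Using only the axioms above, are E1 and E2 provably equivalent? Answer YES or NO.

NO

Every axiom is a valid identity, so a rewrite proof would force E1 and E2 to agree under every assignment.
At b=0: E1 = -3 but E2 = 0; they differ, so no derivation exists.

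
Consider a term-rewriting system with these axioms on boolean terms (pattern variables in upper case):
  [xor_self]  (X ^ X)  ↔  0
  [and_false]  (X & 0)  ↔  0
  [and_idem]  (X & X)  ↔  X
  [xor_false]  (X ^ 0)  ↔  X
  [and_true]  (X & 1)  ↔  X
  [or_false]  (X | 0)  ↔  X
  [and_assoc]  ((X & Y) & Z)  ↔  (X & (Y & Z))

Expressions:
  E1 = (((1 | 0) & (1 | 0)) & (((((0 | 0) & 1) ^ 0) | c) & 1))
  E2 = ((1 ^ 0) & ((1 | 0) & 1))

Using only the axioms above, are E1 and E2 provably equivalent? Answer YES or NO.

NO

The axioms are sound identities: if E1 ↔* E2 then E1 and E2 evaluate identically under any assignment.
Under c=0: E1 evaluates to 0, E2 to 1. Distinct ⇒ no rewrite sequence connects them.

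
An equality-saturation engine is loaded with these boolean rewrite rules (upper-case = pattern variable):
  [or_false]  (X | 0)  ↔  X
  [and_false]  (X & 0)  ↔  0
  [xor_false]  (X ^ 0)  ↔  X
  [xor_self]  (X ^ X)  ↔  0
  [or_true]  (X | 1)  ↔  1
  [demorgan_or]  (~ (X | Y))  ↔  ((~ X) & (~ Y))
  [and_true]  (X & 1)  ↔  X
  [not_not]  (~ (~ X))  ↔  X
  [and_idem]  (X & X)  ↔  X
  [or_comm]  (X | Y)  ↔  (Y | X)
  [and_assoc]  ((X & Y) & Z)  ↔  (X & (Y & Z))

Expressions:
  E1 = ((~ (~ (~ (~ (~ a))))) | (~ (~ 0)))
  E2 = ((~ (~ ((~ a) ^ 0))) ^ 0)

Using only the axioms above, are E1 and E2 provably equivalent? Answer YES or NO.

(1) (~ (~ (~ a)))  =[not_not →]=  (~ a)    ⊢ ((~ (~ (~ a))) | (~ (~ 0)))
(2) (~ (~ 0))  =[not_not →]=  0    ⊢ ((~ (~ (~ a))) | 0)
(3) ((~ (~ (~ a))) | 0)  =[or_false →]=  (~ (~ (~ a)))
(4) (~ (~ (~ a)))  =[xor_false ←]=  ((~ (~ (~ a))) ^ 0)
(5) (~ a)  =[xor_false ←]=  ((~ a) ^ 0)    ⊢ E2

YES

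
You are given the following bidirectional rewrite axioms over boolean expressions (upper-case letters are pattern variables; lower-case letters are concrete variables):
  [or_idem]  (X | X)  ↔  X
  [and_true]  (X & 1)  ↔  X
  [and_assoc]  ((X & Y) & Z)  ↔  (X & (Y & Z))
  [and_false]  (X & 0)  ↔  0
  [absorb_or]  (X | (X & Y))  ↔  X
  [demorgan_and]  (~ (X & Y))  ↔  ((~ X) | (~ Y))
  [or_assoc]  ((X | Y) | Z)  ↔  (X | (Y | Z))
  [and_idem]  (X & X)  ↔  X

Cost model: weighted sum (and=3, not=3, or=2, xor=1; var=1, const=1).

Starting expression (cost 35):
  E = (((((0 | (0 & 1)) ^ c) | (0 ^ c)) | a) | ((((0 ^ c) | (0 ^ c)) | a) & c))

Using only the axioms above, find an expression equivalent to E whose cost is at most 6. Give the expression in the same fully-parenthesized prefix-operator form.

1. [absorb_or →] (0 | (0 & 1))  →  0;  E = ((((0 ^ c) | (0 ^ c)) | a) | ((((0 ^ c) | (0 ^ c)) | a) & c))
2. [absorb_or →] ((((0 ^ c) | (0 ^ c)) | a) | ((((0 ^ c) | (0 ^ c)) | a) & c))  →  (((0 ^ c) | (0 ^ c)) | a)
3. [or_idem →] ((0 ^ c) | (0 ^ c))  →  (0 ^ c);  cost 6 ≤ 6, done

((0 ^ c) | a)   [cost 6]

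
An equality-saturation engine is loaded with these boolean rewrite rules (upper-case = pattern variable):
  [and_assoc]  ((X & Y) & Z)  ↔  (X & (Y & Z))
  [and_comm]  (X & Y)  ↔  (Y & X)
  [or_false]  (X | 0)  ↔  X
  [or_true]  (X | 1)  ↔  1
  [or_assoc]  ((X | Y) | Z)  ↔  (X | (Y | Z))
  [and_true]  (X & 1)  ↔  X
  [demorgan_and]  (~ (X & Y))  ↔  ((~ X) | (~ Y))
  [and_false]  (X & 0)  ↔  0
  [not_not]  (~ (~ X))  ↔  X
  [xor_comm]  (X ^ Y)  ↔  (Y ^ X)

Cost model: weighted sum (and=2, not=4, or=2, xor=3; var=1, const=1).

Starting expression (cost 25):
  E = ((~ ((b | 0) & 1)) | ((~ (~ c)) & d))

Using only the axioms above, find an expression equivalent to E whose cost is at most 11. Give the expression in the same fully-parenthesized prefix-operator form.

(1) (~ (~ c))  =[not_not →]=  c    ⊢ ((~ ((b | 0) & 1)) | (c & d))
(2) ((b | 0) & 1)  =[and_true →]=  (b | 0)    ⊢ ((~ (b | 0)) | (c & d))
(3) (b | 0)  =[or_false →]=  b    ⊢ cost 11, within 11

((~ b) | (c & d))   [cost 11]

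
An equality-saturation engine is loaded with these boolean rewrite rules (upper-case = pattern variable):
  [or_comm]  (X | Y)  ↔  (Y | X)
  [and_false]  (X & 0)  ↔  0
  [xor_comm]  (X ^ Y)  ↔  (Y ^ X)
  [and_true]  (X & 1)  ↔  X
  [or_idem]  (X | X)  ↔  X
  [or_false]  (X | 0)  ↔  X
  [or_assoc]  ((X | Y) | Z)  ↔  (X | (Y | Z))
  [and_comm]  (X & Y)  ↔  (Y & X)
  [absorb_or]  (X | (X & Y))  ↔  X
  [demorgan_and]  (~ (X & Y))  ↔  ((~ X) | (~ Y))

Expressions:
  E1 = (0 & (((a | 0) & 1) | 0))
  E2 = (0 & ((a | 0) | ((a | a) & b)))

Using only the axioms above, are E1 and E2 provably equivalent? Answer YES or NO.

YES

step 1: or_false (→) rewrites (((a | 0) & 1) | 0) into ((a | 0) & 1), now (0 & ((a | 0) & 1))
step 2: and_true (→) rewrites ((a | 0) & 1) into (a | 0), now (0 & (a | 0))
step 3: or_false (→) rewrites (a | 0) into a, now (0 & a)
step 4: absorb_or (←) rewrites a into (a | (a & b)), now (0 & (a | (a & b)))
step 5: or_idem (←) rewrites a into (a | a), now (0 & (a | ((a | a) & b)))
step 6: or_false (←) rewrites a into (a | 0), which is E2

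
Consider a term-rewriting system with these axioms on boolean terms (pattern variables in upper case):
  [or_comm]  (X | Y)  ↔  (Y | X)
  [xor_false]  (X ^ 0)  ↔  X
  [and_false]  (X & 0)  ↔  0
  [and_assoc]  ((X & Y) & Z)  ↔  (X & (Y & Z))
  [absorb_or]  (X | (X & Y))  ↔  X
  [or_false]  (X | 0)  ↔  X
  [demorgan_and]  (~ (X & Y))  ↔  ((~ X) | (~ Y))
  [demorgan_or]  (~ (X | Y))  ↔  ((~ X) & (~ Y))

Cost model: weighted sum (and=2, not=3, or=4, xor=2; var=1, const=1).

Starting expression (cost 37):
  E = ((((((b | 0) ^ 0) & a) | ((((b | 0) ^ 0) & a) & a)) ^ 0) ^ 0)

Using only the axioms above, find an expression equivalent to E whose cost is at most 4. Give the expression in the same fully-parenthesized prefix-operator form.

1. [absorb_or →] ((((b | 0) ^ 0) & a) | ((((b | 0) ^ 0) & a) & a))  →  (((b | 0) ^ 0) & a);  E = (((((b | 0) ^ 0) & a) ^ 0) ^ 0)
2. [xor_false →] ((b | 0) ^ 0)  →  (b | 0);  E = ((((b | 0) & a) ^ 0) ^ 0)
3. [xor_false →] (((b | 0) & a) ^ 0)  →  ((b | 0) & a);  E = (((b | 0) & a) ^ 0)
4. [xor_false →] (((b | 0) & a) ^ 0)  →  ((b | 0) & a)
5. [or_false →] (b | 0)  →  b;  cost 4 ≤ 4, done

(b & a)   [cost 4]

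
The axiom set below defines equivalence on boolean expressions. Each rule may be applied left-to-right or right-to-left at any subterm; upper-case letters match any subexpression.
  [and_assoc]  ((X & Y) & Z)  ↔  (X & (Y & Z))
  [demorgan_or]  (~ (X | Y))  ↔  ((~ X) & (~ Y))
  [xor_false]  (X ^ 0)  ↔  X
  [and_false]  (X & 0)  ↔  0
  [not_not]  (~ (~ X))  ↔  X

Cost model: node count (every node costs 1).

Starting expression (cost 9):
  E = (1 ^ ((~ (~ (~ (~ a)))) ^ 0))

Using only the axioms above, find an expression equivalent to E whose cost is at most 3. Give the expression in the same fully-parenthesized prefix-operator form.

(1 ^ a)   [cost 3]

step 1: not_not (→) rewrites (~ (~ (~ a))) into (~ a), now (1 ^ ((~ (~ a)) ^ 0))
step 2: xor_false (→) rewrites ((~ (~ a)) ^ 0) into (~ (~ a)), now (1 ^ (~ (~ a)))
step 3: not_not (→) rewrites (~ (~ a)) into a, reaching cost 3 (bound 3)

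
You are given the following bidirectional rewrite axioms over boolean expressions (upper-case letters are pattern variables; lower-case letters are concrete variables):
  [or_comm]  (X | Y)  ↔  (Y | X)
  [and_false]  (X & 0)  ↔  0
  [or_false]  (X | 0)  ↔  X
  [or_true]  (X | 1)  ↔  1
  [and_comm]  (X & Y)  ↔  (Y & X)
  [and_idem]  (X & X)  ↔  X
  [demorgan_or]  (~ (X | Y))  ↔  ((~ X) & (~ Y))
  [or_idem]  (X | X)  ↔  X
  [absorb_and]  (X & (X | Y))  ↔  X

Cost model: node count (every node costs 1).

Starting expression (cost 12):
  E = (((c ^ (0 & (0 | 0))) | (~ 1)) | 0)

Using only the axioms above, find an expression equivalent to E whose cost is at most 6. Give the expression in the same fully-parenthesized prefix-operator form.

((c ^ 0) | (~ 1))   [cost 6]

(1) (0 | 0)  =[or_idem →]=  0    ⊢ (((c ^ (0 & 0)) | (~ 1)) | 0)
(2) (0 & 0)  =[and_false →]=  0    ⊢ (((c ^ 0) | (~ 1)) | 0)
(3) (((c ^ 0) | (~ 1)) | 0)  =[or_false →]=  ((c ^ 0) | (~ 1))    ⊢ cost 6, within 6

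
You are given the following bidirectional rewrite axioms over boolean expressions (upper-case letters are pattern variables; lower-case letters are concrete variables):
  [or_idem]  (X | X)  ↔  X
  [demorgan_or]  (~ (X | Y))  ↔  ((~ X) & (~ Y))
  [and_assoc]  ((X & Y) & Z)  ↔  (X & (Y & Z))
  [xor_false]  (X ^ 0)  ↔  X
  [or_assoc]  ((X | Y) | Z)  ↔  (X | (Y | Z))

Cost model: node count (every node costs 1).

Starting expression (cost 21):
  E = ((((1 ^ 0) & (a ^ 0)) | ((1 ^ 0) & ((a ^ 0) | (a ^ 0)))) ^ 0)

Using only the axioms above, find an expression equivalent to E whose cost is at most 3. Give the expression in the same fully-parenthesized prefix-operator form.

(1 & a)   [cost 3]

step 1: or_idem (→) rewrites ((a ^ 0) | (a ^ 0)) into (a ^ 0), now ((((1 ^ 0) & (a ^ 0)) | ((1 ^ 0) & (a ^ 0))) ^ 0)
step 2: or_idem (→) rewrites (((1 ^ 0) & (a ^ 0)) | ((1 ^ 0) & (a ^ 0))) into ((1 ^ 0) & (a ^ 0)), now (((1 ^ 0) & (a ^ 0)) ^ 0)
step 3: xor_false (→) rewrites (a ^ 0) into a, now (((1 ^ 0) & a) ^ 0)
step 4: xor_false (→) rewrites (((1 ^ 0) & a) ^ 0) into ((1 ^ 0) & a)
step 5: xor_false (→) rewrites (1 ^ 0) into 1, reaching cost 3 (bound 3)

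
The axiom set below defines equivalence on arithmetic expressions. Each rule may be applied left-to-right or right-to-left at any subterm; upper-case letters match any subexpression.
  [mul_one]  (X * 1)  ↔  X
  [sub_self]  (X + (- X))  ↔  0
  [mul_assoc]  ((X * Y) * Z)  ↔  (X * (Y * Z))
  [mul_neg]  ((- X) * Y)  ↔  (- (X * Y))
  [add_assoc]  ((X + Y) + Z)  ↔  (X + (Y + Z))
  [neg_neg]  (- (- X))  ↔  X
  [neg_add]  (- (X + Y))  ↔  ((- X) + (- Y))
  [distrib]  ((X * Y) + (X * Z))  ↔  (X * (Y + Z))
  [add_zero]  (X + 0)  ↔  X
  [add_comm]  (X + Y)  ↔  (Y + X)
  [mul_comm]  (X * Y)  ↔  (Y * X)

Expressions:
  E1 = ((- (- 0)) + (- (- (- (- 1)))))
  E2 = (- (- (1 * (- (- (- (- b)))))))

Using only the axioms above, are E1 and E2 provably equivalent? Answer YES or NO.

Every axiom is a valid identity, so a rewrite proof would force E1 and E2 to agree under every assignment.
At b=0: E1 = 1 but E2 = 0; they differ, so no derivation exists.

NO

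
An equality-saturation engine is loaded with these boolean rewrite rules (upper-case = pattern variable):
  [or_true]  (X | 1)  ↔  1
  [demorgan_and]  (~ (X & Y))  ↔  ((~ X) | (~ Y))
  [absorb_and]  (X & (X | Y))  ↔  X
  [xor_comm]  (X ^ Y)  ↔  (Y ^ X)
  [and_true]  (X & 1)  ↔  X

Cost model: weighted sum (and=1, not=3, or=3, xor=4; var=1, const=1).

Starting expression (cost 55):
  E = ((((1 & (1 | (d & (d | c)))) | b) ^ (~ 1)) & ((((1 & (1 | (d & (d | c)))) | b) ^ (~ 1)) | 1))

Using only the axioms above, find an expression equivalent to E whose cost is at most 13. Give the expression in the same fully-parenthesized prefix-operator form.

(1) ((((1 & (1 | (d & (d | c)))) | b) ^ (~ 1)) & ((((1 & (1 | (d & (d | c)))) | b) ^ (~ 1)) | 1))  =[absorb_and →]=  (((1 & (1 | (d & (d | c)))) | b) ^ (~ 1))
(2) (d & (d | c))  =[absorb_and →]=  d    ⊢ (((1 & (1 | d)) | b) ^ (~ 1))
(3) (1 & (1 | d))  =[absorb_and →]=  1    ⊢ cost 13, within 13

((1 | b) ^ (~ 1))   [cost 13]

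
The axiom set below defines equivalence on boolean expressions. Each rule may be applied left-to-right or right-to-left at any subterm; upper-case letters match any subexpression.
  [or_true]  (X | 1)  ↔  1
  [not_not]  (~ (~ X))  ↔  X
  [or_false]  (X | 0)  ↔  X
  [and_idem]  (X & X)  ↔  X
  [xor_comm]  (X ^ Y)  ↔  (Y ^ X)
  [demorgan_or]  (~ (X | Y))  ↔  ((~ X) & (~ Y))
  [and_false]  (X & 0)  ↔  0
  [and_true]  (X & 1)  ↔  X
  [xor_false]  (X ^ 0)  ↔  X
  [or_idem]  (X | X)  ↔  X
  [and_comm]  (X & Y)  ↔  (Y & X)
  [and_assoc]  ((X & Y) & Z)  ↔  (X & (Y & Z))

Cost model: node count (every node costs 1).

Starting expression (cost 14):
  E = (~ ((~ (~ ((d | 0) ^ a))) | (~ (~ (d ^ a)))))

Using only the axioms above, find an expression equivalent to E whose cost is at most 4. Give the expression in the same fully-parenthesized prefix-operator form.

(~ (d ^ a))   [cost 4]

(1) (d | 0)  =[or_false →]=  d    ⊢ (~ ((~ (~ (d ^ a))) | (~ (~ (d ^ a)))))
(2) ((~ (~ (d ^ a))) | (~ (~ (d ^ a))))  =[or_idem →]=  (~ (~ (d ^ a)))    ⊢ (~ (~ (~ (d ^ a))))
(3) (~ (~ (d ^ a)))  =[not_not →]=  (d ^ a)    ⊢ cost 4, within 4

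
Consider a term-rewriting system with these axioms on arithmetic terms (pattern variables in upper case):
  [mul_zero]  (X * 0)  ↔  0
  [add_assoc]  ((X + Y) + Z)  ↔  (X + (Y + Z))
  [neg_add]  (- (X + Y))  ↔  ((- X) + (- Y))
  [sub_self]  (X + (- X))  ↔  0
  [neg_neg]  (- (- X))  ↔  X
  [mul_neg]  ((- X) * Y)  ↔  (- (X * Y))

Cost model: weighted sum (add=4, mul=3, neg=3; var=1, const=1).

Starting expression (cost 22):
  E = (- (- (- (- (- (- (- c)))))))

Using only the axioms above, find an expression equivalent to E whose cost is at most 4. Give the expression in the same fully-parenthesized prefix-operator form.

(1) (- (- (- (- (- c)))))  =[neg_neg →]=  (- (- (- c)))    ⊢ (- (- (- (- (- c)))))
(2) (- (- (- (- (- c)))))  =[neg_neg →]=  (- (- (- c)))
(3) (- (- (- c)))  =[neg_neg →]=  (- c)    ⊢ cost 4, within 4

(- c)   [cost 4]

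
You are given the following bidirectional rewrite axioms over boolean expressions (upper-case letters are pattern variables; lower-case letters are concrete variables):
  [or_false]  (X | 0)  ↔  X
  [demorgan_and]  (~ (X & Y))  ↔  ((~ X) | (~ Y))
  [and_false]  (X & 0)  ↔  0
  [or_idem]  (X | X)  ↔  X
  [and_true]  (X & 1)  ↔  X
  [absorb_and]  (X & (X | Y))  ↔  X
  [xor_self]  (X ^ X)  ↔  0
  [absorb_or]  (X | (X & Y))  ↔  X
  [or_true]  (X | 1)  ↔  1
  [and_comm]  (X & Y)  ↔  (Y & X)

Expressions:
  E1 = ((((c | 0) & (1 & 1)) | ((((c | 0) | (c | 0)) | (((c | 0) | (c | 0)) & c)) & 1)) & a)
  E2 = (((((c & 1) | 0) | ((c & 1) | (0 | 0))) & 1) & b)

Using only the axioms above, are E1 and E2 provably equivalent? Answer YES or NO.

NO

All listed rules preserve value, hence provable equivalence implies equal values everywhere; look for a separating assignment.
a=0, b=1, c=1 gives E1 ↦ 0, E2 ↦ 1; values differ ⇒ not provably equivalent.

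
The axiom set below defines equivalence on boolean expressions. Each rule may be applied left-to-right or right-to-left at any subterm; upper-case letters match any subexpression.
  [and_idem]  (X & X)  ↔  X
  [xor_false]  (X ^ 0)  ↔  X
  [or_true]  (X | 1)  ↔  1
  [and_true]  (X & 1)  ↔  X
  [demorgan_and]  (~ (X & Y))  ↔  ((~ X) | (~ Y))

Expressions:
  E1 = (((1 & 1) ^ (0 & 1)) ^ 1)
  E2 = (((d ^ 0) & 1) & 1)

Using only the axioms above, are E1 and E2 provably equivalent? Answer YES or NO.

NO

The axioms are sound identities: if E1 ↔* E2 then E1 and E2 evaluate identically under any assignment.
Under d=1: E1 evaluates to 0, E2 to 1. Distinct ⇒ no rewrite sequence connects them.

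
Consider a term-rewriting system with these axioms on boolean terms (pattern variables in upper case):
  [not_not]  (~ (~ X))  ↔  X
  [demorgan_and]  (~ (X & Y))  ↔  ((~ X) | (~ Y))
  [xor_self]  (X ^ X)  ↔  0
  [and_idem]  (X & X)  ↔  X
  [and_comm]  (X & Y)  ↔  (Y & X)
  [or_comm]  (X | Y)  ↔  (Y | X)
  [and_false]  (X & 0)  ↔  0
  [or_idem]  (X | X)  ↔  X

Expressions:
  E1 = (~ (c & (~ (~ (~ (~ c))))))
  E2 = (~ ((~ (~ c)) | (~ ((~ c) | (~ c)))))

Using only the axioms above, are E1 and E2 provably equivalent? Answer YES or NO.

1. [not_not →] (~ (~ (~ c)))  →  (~ c);  E1 = (~ (c & (~ (~ c))))
2. [not_not →] (~ (~ c))  →  c;  E1 = (~ (c & c))
3. [and_idem →] (c & c)  →  c;  E1 = (~ c)
4. [not_not ←] c  →  (~ (~ c));  E1 = (~ (~ (~ c)))
5. [or_idem ←] (~ (~ c))  →  ((~ (~ c)) | (~ (~ c)));  E1 = (~ ((~ (~ c)) | (~ (~ c))))
6. [or_idem ←] (~ c)  →  ((~ c) | (~ c));  this is E2

YES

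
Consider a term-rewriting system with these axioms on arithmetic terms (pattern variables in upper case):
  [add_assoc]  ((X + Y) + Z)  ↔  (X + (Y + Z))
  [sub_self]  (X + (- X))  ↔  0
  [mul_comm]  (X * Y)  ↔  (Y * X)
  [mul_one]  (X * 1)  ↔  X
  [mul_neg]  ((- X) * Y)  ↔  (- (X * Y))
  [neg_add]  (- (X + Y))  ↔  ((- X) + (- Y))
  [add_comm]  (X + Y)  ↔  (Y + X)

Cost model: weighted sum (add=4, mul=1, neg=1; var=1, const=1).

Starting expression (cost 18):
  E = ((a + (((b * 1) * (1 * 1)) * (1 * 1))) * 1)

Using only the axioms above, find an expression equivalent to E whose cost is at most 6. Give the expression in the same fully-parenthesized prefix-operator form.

(a + b)   [cost 6]

step 1: mul_one (→) rewrites ((a + (((b * 1) * (1 * 1)) * (1 * 1))) * 1) into (a + (((b * 1) * (1 * 1)) * (1 * 1)))
step 2: mul_one (→) rewrites (1 * 1) into 1, now (a + (((b * 1) * (1 * 1)) * 1))
step 3: mul_one (→) rewrites (((b * 1) * (1 * 1)) * 1) into ((b * 1) * (1 * 1)), now (a + ((b * 1) * (1 * 1)))
step 4: mul_one (→) rewrites (b * 1) into b, now (a + (b * (1 * 1)))
step 5: mul_one (→) rewrites (1 * 1) into 1, now (a + (b * 1))
step 6: mul_one (→) rewrites (b * 1) into b, reaching cost 6 (bound 6)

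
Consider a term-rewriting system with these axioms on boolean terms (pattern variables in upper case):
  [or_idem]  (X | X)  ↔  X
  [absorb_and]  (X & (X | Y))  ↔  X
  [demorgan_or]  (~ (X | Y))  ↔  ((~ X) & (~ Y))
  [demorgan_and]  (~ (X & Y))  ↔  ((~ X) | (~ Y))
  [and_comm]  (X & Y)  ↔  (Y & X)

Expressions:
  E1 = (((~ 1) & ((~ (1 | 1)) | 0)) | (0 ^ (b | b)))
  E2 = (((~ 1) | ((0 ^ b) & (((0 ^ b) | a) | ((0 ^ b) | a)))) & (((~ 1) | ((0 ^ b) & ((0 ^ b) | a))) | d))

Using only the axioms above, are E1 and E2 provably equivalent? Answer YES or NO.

YES

step 1: or_idem (→) rewrites (1 | 1) into 1, now (((~ 1) & ((~ 1) | 0)) | (0 ^ (b | b)))
step 2: absorb_and (→) rewrites ((~ 1) & ((~ 1) | 0)) into (~ 1), now ((~ 1) | (0 ^ (b | b)))
step 3: or_idem (→) rewrites (b | b) into b, now ((~ 1) | (0 ^ b))
step 4: absorb_and (←) rewrites (0 ^ b) into ((0 ^ b) & ((0 ^ b) | a)), now ((~ 1) | ((0 ^ b) & ((0 ^ b) | a)))
step 5: absorb_and (←) rewrites ((~ 1) | ((0 ^ b) & ((0 ^ b) | a))) into (((~ 1) | ((0 ^ b) & ((0 ^ b) | a))) & (((~ 1) | ((0 ^ b) & ((0 ^ b) | a))) | d))
step 6: or_idem (←) rewrites ((0 ^ b) | a) into (((0 ^ b) | a) | ((0 ^ b) | a)), which is E2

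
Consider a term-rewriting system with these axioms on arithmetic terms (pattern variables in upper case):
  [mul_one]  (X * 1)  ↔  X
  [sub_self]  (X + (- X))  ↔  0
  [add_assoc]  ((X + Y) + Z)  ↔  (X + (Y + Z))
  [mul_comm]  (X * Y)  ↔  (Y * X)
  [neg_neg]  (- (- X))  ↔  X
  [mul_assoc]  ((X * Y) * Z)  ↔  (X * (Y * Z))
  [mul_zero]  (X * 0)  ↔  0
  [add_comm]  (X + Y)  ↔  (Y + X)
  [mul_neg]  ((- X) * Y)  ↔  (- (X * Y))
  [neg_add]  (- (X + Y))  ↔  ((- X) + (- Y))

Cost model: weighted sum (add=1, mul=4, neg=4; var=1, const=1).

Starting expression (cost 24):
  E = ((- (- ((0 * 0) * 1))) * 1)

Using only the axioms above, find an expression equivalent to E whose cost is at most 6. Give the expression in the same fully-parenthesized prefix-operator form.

step 1: mul_one (→) rewrites ((0 * 0) * 1) into (0 * 0), now ((- (- (0 * 0))) * 1)
step 2: mul_one (→) rewrites ((- (- (0 * 0))) * 1) into (- (- (0 * 0)))
step 3: neg_neg (→) rewrites (- (- (0 * 0))) into (0 * 0), reaching cost 6 (bound 6)

(0 * 0)   [cost 6]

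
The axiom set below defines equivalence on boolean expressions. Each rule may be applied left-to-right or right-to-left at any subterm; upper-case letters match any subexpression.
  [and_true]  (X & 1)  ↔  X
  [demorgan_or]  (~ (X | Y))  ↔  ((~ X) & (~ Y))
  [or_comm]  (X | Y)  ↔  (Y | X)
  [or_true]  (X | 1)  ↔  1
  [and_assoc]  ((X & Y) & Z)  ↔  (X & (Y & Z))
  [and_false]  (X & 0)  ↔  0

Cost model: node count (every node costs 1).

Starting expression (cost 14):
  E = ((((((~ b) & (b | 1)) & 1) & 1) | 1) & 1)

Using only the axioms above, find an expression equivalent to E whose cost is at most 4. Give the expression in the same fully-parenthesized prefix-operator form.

step 1: and_true (→) rewrites (((~ b) & (b | 1)) & 1) into ((~ b) & (b | 1)), now (((((~ b) & (b | 1)) & 1) | 1) & 1)
step 2: or_true (→) rewrites (b | 1) into 1, now (((((~ b) & 1) & 1) | 1) & 1)
step 3: and_true (→) rewrites ((~ b) & 1) into (~ b), now ((((~ b) & 1) | 1) & 1)
step 4: and_true (→) rewrites ((~ b) & 1) into (~ b), now (((~ b) | 1) & 1)
step 5: and_true (→) rewrites (((~ b) | 1) & 1) into ((~ b) | 1), reaching cost 4 (bound 4)

((~ b) | 1)   [cost 4]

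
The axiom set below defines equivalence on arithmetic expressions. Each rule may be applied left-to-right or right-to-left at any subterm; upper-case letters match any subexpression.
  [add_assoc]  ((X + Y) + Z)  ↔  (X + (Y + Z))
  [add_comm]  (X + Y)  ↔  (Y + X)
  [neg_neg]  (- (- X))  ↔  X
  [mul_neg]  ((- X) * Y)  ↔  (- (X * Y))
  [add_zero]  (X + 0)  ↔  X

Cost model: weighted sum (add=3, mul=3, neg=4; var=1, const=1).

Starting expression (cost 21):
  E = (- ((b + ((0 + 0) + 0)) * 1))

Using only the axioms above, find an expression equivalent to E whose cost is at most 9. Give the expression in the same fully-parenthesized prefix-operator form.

step 1: add_zero (→) rewrites ((0 + 0) + 0) into (0 + 0), now (- ((b + (0 + 0)) * 1))
step 2: add_zero (→) rewrites (0 + 0) into 0, now (- ((b + 0) * 1))
step 3: add_zero (→) rewrites (b + 0) into b, reaching cost 9 (bound 9)

(- (b * 1))   [cost 9]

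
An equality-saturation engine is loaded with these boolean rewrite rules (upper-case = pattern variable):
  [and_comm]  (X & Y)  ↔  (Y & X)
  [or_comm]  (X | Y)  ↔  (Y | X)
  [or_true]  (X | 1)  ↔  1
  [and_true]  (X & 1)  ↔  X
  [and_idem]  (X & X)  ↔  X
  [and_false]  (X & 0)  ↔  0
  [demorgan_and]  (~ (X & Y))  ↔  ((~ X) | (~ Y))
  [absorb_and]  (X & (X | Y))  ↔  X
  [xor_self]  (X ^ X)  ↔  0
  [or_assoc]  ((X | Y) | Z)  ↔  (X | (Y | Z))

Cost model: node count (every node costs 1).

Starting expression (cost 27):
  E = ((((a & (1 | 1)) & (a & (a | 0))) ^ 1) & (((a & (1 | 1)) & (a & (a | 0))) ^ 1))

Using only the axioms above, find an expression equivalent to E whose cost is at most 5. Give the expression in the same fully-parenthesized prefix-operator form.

((a & a) ^ 1)   [cost 5]

(1) ((((a & (1 | 1)) & (a & (a | 0))) ^ 1) & (((a & (1 | 1)) & (a & (a | 0))) ^ 1))  =[and_idem →]=  (((a & (1 | 1)) & (a & (a | 0))) ^ 1)
(2) (1 | 1)  =[or_true →]=  1    ⊢ (((a & 1) & (a & (a | 0))) ^ 1)
(3) (a & 1)  =[and_true →]=  a    ⊢ ((a & (a & (a | 0))) ^ 1)
(4) (a & (a | 0))  =[absorb_and →]=  a    ⊢ cost 5, within 5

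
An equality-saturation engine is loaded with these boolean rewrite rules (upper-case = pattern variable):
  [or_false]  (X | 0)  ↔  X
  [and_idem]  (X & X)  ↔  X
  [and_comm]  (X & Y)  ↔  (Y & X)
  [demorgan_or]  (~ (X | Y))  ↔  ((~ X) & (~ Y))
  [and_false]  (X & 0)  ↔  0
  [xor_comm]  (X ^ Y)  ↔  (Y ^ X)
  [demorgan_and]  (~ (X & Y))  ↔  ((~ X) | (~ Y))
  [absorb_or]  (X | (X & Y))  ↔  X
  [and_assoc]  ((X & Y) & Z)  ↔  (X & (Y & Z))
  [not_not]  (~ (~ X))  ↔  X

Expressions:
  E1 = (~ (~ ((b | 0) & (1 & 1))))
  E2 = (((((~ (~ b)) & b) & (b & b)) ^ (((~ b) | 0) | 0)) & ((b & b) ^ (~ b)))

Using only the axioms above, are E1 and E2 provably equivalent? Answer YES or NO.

NO

Every axiom is a valid identity, so a rewrite proof would force E1 and E2 to agree under every assignment.
At b=0: E1 = 0 but E2 = 1; they differ, so no derivation exists.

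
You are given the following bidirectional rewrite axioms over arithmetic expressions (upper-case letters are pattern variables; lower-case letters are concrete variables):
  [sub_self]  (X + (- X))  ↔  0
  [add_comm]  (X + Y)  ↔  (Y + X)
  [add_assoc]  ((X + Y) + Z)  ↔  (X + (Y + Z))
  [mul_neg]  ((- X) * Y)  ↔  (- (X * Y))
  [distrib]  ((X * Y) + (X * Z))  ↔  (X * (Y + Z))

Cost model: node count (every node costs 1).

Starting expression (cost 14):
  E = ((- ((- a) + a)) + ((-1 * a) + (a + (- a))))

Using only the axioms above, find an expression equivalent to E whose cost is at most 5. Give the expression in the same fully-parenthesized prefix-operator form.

((-1 * a) + 0)   [cost 5]

(1) ((- ((- a) + a)) + ((-1 * a) + (a + (- a))))  =[add_comm →]=  (((-1 * a) + (a + (- a))) + (- ((- a) + a)))
(2) (a + (- a))  =[add_comm →]=  ((- a) + a)    ⊢ (((-1 * a) + ((- a) + a)) + (- ((- a) + a)))
(3) ((-1 * a) + ((- a) + a))  =[add_comm →]=  (((- a) + a) + (-1 * a))    ⊢ ((((- a) + a) + (-1 * a)) + (- ((- a) + a)))
(4) ((((- a) + a) + (-1 * a)) + (- ((- a) + a)))  =[add_assoc →]=  (((- a) + a) + ((-1 * a) + (- ((- a) + a))))
(5) ((- a) + a)  =[add_comm →]=  (a + (- a))    ⊢ ((a + (- a)) + ((-1 * a) + (- ((- a) + a))))
(6) ((- a) + a)  =[add_comm →]=  (a + (- a))    ⊢ ((a + (- a)) + ((-1 * a) + (- (a + (- a)))))
(7) ((a + (- a)) + ((-1 * a) + (- (a + (- a)))))  =[add_comm →]=  (((-1 * a) + (- (a + (- a)))) + (a + (- a)))
(8) (a + (- a))  =[sub_self →]=  0    ⊢ (((-1 * a) + (- 0)) + (a + (- a)))
(9) (a + (- a))  =[add_comm →]=  ((- a) + a)    ⊢ (((-1 * a) + (- 0)) + ((- a) + a))
(10) (((-1 * a) + (- 0)) + ((- a) + a))  =[add_assoc →]=  ((-1 * a) + ((- 0) + ((- a) + a)))
(11) ((- a) + a)  =[add_comm →]=  (a + (- a))    ⊢ ((-1 * a) + ((- 0) + (a + (- a))))
(12) ((- 0) + (a + (- a)))  =[add_comm →]=  ((a + (- a)) + (- 0))    ⊢ ((-1 * a) + ((a + (- a)) + (- 0)))
(13) (a + (- a))  =[sub_self →]=  0    ⊢ ((-1 * a) + (0 + (- 0)))
(14) (0 + (- 0))  =[sub_self →]=  0    ⊢ cost 5, within 5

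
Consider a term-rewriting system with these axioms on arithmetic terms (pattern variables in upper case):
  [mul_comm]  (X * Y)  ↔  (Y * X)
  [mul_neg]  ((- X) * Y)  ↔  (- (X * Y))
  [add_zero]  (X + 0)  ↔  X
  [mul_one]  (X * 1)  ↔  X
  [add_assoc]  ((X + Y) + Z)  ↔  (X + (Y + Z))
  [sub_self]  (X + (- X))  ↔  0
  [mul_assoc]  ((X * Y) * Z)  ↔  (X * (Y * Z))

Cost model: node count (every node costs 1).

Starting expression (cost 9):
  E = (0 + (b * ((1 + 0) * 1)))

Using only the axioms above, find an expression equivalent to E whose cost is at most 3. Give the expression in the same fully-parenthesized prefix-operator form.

(1) ((1 + 0) * 1)  =[mul_one →]=  (1 + 0)    ⊢ (0 + (b * (1 + 0)))
(2) (1 + 0)  =[add_zero →]=  1    ⊢ (0 + (b * 1))
(3) (b * 1)  =[mul_one →]=  b    ⊢ cost 3, within 3

(0 + b)   [cost 3]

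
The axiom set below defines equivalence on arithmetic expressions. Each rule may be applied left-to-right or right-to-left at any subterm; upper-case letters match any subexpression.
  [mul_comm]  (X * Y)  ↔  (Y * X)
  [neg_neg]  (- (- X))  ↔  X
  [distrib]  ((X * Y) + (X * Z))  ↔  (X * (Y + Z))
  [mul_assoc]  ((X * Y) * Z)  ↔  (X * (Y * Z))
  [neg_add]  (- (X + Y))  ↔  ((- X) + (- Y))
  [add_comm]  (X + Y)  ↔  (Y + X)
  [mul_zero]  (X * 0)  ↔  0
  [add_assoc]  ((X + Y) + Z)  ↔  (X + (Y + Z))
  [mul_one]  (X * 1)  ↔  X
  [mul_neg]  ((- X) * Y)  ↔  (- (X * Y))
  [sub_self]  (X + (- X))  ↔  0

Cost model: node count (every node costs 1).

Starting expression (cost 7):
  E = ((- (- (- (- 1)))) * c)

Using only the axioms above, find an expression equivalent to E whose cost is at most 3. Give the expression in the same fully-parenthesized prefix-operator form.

1. [neg_neg →] (- (- (- 1)))  →  (- 1);  E = ((- (- 1)) * c)
2. [neg_neg →] (- (- 1))  →  1;  cost 3 ≤ 3, done

(1 * c)   [cost 3]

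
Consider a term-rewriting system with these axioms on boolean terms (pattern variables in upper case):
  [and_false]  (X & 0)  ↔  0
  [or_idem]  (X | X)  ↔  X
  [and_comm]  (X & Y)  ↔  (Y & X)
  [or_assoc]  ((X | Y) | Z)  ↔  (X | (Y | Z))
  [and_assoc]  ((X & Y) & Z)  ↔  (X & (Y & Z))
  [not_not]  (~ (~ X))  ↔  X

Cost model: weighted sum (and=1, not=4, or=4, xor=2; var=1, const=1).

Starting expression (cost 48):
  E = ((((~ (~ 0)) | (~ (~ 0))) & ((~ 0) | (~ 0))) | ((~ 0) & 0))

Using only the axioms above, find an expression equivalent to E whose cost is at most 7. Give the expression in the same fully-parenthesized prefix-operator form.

((~ 0) & 0)   [cost 7]

1. [or_idem →] ((~ (~ 0)) | (~ (~ 0)))  →  (~ (~ 0));  E = (((~ (~ 0)) & ((~ 0) | (~ 0))) | ((~ 0) & 0))
2. [and_comm →] ((~ (~ 0)) & ((~ 0) | (~ 0)))  →  (((~ 0) | (~ 0)) & (~ (~ 0)));  E = ((((~ 0) | (~ 0)) & (~ (~ 0))) | ((~ 0) & 0))
3. [not_not →] (~ (~ 0))  →  0;  E = ((((~ 0) | (~ 0)) & 0) | ((~ 0) & 0))
4. [or_idem →] ((~ 0) | (~ 0))  →  (~ 0);  E = (((~ 0) & 0) | ((~ 0) & 0))
5. [or_idem →] (((~ 0) & 0) | ((~ 0) & 0))  →  ((~ 0) & 0);  cost 7 ≤ 7, done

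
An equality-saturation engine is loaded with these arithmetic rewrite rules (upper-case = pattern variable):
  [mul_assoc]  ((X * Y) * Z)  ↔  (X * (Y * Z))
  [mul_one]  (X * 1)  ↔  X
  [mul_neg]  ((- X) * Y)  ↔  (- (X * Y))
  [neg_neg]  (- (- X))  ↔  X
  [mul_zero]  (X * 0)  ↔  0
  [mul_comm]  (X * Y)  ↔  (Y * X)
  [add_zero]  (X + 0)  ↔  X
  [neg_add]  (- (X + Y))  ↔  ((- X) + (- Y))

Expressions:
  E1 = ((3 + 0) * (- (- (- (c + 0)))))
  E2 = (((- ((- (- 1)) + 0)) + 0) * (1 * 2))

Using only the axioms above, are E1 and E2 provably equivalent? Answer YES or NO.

NO

The axioms are sound identities: if E1 ↔* E2 then E1 and E2 evaluate identically under any assignment.
Under c=0: E1 evaluates to 0, E2 to -2. Distinct ⇒ no rewrite sequence connects them.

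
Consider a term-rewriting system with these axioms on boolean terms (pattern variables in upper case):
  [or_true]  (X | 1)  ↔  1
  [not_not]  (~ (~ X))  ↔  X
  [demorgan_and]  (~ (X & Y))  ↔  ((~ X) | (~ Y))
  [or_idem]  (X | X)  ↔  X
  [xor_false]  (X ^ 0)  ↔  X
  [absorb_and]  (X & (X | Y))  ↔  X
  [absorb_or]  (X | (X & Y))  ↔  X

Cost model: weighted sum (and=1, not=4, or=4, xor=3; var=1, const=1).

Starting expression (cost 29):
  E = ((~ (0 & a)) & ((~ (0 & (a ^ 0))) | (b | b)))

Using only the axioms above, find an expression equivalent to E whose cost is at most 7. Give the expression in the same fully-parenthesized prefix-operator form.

step 1: xor_false (→) rewrites (a ^ 0) into a, now ((~ (0 & a)) & ((~ (0 & a)) | (b | b)))
step 2: or_idem (→) rewrites (b | b) into b, now ((~ (0 & a)) & ((~ (0 & a)) | b))
step 3: absorb_and (→) rewrites ((~ (0 & a)) & ((~ (0 & a)) | b)) into (~ (0 & a)), reaching cost 7 (bound 7)

(~ (0 & a))   [cost 7]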